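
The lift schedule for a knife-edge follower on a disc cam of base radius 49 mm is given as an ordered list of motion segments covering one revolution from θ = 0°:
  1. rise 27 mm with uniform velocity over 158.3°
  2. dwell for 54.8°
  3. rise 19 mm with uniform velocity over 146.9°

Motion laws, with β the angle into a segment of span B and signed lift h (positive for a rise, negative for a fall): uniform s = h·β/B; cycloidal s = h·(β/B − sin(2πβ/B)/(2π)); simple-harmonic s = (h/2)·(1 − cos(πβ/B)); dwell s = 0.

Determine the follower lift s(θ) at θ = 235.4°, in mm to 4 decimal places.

seg 1 [0°–158.3°] uniform, h=27: full span → s += 27 → s = 27.0000
seg 2 [158.3°–213.1°] dwell: s stays 27.0000
seg 3 [213.1°–360°] uniform, h=19: θ=235.4° here. β=22.3, B=146.9. 19·22.3/146.9 = 2.8843 → s = 29.8843

29.8843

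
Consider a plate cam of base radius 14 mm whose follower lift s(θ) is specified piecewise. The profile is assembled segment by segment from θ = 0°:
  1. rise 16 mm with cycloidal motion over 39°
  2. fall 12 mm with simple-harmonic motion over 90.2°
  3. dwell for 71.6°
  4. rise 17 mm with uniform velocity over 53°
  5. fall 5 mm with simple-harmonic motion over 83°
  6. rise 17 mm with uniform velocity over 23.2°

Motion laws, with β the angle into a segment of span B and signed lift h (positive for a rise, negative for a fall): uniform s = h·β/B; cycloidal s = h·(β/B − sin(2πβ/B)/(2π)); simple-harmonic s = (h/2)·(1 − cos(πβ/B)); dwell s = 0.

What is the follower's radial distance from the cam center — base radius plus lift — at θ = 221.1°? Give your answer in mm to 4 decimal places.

seg 1 [0°–39°] cycloidal, h=16: full span → s += 16 → s = 16.0000
seg 2 [39°–129.2°] simple-harmonic, h=-12: full span → s += -12 → s = 4.0000
seg 3 [129.2°–200.8°] dwell: s stays 4.0000
seg 4 [200.8°–253.8°] uniform, h=17: θ=221.1° here. β=20.3, B=53. 17·20.3/53 = 6.5113 → s = 10.5113
radial distance = base radius + s = 14 + 10.5113 = 24.5113

24.5113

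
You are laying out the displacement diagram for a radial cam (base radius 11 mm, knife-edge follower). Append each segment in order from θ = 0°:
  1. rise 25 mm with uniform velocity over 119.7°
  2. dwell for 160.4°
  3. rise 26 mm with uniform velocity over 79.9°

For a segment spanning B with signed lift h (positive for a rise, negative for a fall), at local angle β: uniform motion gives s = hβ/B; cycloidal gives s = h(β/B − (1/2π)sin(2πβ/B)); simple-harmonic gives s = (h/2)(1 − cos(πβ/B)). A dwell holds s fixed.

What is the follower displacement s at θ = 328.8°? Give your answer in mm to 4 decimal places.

seg 1 [0°–119.7°] uniform, h=25: full span → s += 25 → s = 25.0000
seg 2 [119.7°–280.1°] dwell: s stays 25.0000
seg 3 [280.1°–360°] uniform, h=26: θ=328.8° here. β=48.7, B=79.9. 26·48.7/79.9 = 15.8473 → s = 40.8473

40.8473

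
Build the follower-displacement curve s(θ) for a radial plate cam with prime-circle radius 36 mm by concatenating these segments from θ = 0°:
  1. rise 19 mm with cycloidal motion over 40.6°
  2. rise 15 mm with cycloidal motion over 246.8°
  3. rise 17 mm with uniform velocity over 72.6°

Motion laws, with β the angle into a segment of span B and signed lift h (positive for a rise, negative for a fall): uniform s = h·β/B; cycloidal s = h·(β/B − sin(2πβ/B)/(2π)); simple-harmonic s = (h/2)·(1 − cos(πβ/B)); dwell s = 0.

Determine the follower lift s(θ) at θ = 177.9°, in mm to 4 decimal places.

seg 1 [0°–40.6°] cycloidal, h=19: full span → s += 19 → s = 19.0000
seg 2 [40.6°–287.4°] cycloidal, h=15: θ=177.9° here. β=137.3, B=246.8. 15·(0.5563 − sin(2π·0.5563)/(2π)) = 9.1721 → s = 28.1721

28.1721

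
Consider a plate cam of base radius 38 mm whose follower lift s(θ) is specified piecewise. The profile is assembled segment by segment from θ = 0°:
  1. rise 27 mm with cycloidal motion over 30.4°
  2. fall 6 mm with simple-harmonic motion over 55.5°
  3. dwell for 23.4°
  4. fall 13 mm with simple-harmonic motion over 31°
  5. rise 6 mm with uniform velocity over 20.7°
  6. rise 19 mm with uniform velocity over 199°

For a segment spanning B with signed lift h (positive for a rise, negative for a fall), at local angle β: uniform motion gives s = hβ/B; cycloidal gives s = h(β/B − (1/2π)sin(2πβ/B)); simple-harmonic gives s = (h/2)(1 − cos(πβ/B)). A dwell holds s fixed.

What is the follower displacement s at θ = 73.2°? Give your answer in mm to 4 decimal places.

seg 1 [0°–30.4°] cycloidal, h=27: full span → s += 27 → s = 27.0000
seg 2 [30.4°–85.9°] simple-harmonic, h=-6: θ=73.2° here. β=42.8, B=55.5. -6/2·(1 − cos(π·0.7712)) = -5.2576 → s = 21.7424

21.7424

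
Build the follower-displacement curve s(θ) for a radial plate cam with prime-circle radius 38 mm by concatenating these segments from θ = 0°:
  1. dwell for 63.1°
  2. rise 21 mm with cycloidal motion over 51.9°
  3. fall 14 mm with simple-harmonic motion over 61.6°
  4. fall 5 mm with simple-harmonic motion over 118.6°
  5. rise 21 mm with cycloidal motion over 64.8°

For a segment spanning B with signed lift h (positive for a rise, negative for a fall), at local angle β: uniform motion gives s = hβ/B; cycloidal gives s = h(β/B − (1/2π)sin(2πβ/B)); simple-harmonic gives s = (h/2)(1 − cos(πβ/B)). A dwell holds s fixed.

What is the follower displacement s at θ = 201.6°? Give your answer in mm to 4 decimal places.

seg 1 [0°–63.1°] dwell: s stays 0.0000
seg 2 [63.1°–115°] cycloidal, h=21: full span → s += 21 → s = 21.0000
seg 3 [115°–176.6°] simple-harmonic, h=-14: full span → s += -14 → s = 7.0000
seg 4 [176.6°–295.2°] simple-harmonic, h=-5: θ=201.6° here. β=25, B=118.6. -5/2·(1 − cos(π·0.2108)) = -0.5284 → s = 6.4716

6.4716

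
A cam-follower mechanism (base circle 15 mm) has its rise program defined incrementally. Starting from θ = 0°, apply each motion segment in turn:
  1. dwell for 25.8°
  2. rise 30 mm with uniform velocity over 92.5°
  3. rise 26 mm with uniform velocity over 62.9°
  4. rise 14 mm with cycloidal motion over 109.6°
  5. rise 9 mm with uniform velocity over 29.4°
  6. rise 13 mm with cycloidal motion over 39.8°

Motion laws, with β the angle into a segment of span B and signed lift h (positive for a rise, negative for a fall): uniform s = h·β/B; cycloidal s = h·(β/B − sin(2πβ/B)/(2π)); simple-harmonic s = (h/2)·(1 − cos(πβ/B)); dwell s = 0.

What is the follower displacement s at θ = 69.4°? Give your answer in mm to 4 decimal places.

seg 1 [0°–25.8°] dwell: s stays 0.0000
seg 2 [25.8°–118.3°] uniform, h=30: θ=69.4° here. β=43.6, B=92.5. 30·43.6/92.5 = 14.1405 → s = 14.1405

14.1405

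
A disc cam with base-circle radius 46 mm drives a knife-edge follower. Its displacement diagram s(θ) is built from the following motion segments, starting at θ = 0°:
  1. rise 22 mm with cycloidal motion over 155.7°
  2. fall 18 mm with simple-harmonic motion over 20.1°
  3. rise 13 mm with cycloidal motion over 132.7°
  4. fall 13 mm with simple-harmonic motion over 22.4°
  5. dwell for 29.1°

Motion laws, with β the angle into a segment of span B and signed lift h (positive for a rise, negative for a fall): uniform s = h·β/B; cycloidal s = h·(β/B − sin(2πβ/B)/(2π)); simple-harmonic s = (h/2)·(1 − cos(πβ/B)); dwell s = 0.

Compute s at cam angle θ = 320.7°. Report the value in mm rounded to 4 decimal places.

seg 1 [0°–155.7°] cycloidal, h=22: full span → s += 22 → s = 22.0000
seg 2 [155.7°–175.8°] simple-harmonic, h=-18: full span → s += -18 → s = 4.0000
seg 3 [175.8°–308.5°] cycloidal, h=13: full span → s += 13 → s = 17.0000
seg 4 [308.5°–330.9°] simple-harmonic, h=-13: θ=320.7° here. β=12.2, B=22.4. -13/2·(1 − cos(π·0.5446)) = -7.4086 → s = 9.5914

9.5914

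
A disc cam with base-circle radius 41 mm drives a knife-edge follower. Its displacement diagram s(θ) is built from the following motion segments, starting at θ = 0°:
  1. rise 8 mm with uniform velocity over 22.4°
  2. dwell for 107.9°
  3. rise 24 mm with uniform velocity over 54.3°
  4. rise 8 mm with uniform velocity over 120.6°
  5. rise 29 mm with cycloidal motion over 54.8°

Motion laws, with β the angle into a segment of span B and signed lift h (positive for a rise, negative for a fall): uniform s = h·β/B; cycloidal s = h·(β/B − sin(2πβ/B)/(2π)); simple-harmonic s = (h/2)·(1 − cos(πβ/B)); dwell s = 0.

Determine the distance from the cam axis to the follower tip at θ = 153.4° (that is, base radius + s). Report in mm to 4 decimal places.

seg 1 [0°–22.4°] uniform, h=8: full span → s += 8 → s = 8.0000
seg 2 [22.4°–130.3°] dwell: s stays 8.0000
seg 3 [130.3°–184.6°] uniform, h=24: θ=153.4° here. β=23.1, B=54.3. 24·23.1/54.3 = 10.2099 → s = 18.2099
radial distance = base radius + s = 41 + 18.2099 = 59.2099

59.2099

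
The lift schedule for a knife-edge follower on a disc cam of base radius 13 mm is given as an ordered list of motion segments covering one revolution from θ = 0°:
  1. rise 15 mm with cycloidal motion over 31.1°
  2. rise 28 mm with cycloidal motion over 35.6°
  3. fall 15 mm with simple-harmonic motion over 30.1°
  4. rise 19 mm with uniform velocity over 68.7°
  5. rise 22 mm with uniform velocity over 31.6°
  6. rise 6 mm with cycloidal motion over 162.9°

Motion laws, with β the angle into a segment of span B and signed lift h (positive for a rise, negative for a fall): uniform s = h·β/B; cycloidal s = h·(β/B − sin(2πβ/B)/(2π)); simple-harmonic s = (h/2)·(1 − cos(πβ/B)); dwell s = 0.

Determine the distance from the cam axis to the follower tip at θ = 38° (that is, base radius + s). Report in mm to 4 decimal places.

seg 1 [0°–31.1°] cycloidal, h=15: full span → s += 15 → s = 15.0000
seg 2 [31.1°–66.7°] cycloidal, h=28: θ=38° here. β=6.9, B=35.6. 28·(0.1938 − sin(2π·0.1938)/(2π)) = 1.2454 → s = 16.2454
radial distance = base radius + s = 13 + 16.2454 = 29.2454

29.2454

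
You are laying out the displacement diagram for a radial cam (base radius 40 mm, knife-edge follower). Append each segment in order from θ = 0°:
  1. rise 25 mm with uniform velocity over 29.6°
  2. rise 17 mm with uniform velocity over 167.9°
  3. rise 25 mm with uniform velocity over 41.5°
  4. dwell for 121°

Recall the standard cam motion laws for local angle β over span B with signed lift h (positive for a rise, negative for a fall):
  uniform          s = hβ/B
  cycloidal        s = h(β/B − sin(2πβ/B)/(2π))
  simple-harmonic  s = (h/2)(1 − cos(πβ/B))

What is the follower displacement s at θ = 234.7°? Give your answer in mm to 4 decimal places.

seg 1 [0°–29.6°] uniform, h=25: full span → s += 25 → s = 25.0000
seg 2 [29.6°–197.5°] uniform, h=17: full span → s += 17 → s = 42.0000
seg 3 [197.5°–239°] uniform, h=25: θ=234.7° here. β=37.2, B=41.5. 25·37.2/41.5 = 22.4096 → s = 64.4096

64.4096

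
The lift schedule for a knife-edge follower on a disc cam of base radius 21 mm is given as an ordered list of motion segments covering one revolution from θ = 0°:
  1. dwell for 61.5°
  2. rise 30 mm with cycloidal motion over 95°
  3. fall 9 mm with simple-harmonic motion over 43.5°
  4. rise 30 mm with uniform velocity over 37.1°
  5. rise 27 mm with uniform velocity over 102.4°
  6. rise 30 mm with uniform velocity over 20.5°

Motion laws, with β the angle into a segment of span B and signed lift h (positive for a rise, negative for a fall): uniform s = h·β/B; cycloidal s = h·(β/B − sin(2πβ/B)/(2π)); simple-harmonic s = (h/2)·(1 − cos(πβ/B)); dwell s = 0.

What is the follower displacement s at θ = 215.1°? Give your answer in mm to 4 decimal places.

seg 1 [0°–61.5°] dwell: s stays 0.0000
seg 2 [61.5°–156.5°] cycloidal, h=30: full span → s += 30 → s = 30.0000
seg 3 [156.5°–200°] simple-harmonic, h=-9: full span → s += -9 → s = 21.0000
seg 4 [200°–237.1°] uniform, h=30: θ=215.1° here. β=15.1, B=37.1. 30·15.1/37.1 = 12.2102 → s = 33.2102

33.2102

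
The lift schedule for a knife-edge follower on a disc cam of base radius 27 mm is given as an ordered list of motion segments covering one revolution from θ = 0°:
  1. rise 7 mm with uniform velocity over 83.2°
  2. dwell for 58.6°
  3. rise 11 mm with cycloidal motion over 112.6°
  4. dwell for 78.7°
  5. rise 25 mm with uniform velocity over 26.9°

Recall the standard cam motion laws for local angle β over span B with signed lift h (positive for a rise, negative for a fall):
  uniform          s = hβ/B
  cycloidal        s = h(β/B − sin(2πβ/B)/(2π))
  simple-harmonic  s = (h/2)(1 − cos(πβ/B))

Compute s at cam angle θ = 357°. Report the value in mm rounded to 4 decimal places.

seg 1 [0°–83.2°] uniform, h=7: full span → s += 7 → s = 7.0000
seg 2 [83.2°–141.8°] dwell: s stays 7.0000
seg 3 [141.8°–254.4°] cycloidal, h=11: full span → s += 11 → s = 18.0000
seg 4 [254.4°–333.1°] dwell: s stays 18.0000
seg 5 [333.1°–360°] uniform, h=25: θ=357° here. β=23.9, B=26.9. 25·23.9/26.9 = 22.2119 → s = 40.2119

40.2119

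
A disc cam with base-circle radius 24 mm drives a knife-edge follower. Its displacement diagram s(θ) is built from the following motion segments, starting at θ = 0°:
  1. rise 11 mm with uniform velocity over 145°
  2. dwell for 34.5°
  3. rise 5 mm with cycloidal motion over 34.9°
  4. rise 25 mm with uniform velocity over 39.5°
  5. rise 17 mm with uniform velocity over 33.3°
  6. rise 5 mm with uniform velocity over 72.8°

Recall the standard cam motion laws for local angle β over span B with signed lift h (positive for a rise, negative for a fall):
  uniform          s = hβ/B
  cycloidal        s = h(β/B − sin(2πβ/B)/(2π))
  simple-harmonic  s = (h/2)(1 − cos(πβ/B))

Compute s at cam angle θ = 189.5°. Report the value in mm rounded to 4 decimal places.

seg 1 [0°–145°] uniform, h=11: full span → s += 11 → s = 11.0000
seg 2 [145°–179.5°] dwell: s stays 11.0000
seg 3 [179.5°–214.4°] cycloidal, h=5: θ=189.5° here. β=10, B=34.9. 5·(0.2865 − sin(2π·0.2865)/(2π)) = 0.6578 → s = 11.6578

11.6578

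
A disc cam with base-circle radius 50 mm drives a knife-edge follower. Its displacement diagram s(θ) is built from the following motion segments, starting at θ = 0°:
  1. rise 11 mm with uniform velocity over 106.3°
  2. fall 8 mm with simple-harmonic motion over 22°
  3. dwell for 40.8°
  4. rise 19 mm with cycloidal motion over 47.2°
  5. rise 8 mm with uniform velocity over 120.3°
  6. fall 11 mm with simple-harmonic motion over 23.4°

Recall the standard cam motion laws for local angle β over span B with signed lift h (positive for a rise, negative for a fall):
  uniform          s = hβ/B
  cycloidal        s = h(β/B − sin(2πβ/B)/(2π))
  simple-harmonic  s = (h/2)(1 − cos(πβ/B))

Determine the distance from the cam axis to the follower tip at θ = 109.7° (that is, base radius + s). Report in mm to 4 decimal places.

seg 1 [0°–106.3°] uniform, h=11: full span → s += 11 → s = 11.0000
seg 2 [106.3°–128.3°] simple-harmonic, h=-8: θ=109.7° here. β=3.4, B=22. -8/2·(1 − cos(π·0.1545)) = -0.4623 → s = 10.5377
radial distance = base radius + s = 50 + 10.5377 = 60.5377

60.5377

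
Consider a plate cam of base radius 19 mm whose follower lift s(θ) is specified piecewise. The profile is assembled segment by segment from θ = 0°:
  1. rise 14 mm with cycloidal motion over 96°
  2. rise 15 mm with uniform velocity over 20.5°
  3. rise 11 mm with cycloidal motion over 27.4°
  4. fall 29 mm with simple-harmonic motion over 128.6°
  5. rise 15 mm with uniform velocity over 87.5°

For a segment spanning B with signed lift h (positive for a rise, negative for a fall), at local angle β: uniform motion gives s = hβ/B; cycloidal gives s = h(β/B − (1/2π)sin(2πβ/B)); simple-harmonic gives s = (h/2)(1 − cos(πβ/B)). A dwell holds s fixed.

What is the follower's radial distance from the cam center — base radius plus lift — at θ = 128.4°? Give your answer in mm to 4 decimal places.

seg 1 [0°–96°] cycloidal, h=14: full span → s += 14 → s = 14.0000
seg 2 [96°–116.5°] uniform, h=15: full span → s += 15 → s = 29.0000
seg 3 [116.5°–143.9°] cycloidal, h=11: θ=128.4° here. β=11.9, B=27.4. 11·(0.4343 − sin(2π·0.4343)/(2π)) = 4.0751 → s = 33.0751
radial distance = base radius + s = 19 + 33.0751 = 52.0751

52.0751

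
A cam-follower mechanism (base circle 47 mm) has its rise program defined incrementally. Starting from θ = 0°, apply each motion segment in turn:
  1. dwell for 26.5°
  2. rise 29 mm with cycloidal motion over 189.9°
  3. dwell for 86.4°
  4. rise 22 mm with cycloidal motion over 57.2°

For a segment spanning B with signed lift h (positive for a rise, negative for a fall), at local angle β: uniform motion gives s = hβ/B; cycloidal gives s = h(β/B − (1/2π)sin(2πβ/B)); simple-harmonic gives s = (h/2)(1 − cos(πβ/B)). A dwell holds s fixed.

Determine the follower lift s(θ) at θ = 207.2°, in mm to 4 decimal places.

seg 1 [0°–26.5°] dwell: s stays 0.0000
seg 2 [26.5°–216.4°] cycloidal, h=29: θ=207.2° here. β=180.7, B=189.9. 29·(0.9516 − sin(2π·0.9516)/(2π)) = 28.9784 → s = 28.9784

28.9784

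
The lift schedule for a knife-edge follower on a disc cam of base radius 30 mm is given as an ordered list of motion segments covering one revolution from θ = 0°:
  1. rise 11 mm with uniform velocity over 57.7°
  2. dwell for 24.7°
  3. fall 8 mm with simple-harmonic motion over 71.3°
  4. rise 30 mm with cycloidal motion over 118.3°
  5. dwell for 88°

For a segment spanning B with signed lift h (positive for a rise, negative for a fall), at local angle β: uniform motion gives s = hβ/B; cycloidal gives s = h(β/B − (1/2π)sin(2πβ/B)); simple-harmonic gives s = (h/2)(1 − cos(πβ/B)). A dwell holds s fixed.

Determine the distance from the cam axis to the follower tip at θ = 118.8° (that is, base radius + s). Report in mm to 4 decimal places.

seg 1 [0°–57.7°] uniform, h=11: full span → s += 11 → s = 11.0000
seg 2 [57.7°–82.4°] dwell: s stays 11.0000
seg 3 [82.4°–153.7°] simple-harmonic, h=-8: θ=118.8° here. β=36.4, B=71.3. -8/2·(1 − cos(π·0.5105)) = -4.1322 → s = 6.8678
radial distance = base radius + s = 30 + 6.8678 = 36.8678

36.8678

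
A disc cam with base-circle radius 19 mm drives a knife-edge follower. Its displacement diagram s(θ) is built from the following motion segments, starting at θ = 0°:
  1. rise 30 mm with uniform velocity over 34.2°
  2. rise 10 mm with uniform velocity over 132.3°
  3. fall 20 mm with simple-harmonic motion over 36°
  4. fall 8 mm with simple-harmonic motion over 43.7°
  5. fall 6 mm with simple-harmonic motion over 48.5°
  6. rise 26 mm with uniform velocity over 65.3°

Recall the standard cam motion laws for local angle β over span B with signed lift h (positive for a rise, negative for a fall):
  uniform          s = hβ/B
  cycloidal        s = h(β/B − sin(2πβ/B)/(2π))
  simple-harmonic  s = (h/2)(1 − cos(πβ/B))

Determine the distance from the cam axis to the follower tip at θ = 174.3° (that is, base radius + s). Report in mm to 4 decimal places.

seg 1 [0°–34.2°] uniform, h=30: full span → s += 30 → s = 30.0000
seg 2 [34.2°–166.5°] uniform, h=10: full span → s += 10 → s = 40.0000
seg 3 [166.5°–202.5°] simple-harmonic, h=-20: θ=174.3° here. β=7.8, B=36. -20/2·(1 − cos(π·0.2167)) = -2.2285 → s = 37.7715
radial distance = base radius + s = 19 + 37.7715 = 56.7715

56.7715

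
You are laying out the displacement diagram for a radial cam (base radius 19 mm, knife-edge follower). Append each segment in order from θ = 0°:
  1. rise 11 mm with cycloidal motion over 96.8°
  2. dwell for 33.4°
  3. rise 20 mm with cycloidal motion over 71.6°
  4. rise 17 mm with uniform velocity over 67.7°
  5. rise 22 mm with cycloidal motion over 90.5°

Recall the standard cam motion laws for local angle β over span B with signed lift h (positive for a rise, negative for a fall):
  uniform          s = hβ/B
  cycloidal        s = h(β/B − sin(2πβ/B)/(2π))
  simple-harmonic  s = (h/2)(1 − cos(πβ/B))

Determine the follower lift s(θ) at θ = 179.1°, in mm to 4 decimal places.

seg 1 [0°–96.8°] cycloidal, h=11: full span → s += 11 → s = 11.0000
seg 2 [96.8°–130.2°] dwell: s stays 11.0000
seg 3 [130.2°–201.8°] cycloidal, h=20: θ=179.1° here. β=48.9, B=71.6. 20·(0.6830 − sin(2π·0.6830)/(2π)) = 16.5641 → s = 27.5641

27.5641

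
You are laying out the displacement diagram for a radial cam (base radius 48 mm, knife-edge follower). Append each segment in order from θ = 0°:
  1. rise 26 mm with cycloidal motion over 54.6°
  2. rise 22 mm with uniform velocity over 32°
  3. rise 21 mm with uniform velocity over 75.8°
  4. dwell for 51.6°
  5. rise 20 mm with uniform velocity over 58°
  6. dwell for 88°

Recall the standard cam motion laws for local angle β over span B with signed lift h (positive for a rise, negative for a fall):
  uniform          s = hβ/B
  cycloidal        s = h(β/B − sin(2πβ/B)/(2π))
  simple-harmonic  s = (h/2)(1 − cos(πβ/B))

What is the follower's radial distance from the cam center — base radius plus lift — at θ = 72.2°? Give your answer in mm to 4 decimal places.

seg 1 [0°–54.6°] cycloidal, h=26: full span → s += 26 → s = 26.0000
seg 2 [54.6°–86.6°] uniform, h=22: θ=72.2° here. β=17.6, B=32. 22·17.6/32 = 12.1000 → s = 38.1000
radial distance = base radius + s = 48 + 38.1000 = 86.1000

86.1000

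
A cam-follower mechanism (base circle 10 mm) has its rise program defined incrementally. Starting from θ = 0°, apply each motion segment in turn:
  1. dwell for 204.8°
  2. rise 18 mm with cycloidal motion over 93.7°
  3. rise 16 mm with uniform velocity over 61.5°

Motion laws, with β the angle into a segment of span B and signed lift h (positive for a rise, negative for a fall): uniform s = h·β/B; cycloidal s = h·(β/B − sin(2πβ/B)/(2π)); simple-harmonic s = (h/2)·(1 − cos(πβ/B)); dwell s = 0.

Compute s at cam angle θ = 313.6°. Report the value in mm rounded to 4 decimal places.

seg 1 [0°–204.8°] dwell: s stays 0.0000
seg 2 [204.8°–298.5°] cycloidal, h=18: full span → s += 18 → s = 18.0000
seg 3 [298.5°–360°] uniform, h=16: θ=313.6° here. β=15.1, B=61.5. 16·15.1/61.5 = 3.9285 → s = 21.9285

21.9285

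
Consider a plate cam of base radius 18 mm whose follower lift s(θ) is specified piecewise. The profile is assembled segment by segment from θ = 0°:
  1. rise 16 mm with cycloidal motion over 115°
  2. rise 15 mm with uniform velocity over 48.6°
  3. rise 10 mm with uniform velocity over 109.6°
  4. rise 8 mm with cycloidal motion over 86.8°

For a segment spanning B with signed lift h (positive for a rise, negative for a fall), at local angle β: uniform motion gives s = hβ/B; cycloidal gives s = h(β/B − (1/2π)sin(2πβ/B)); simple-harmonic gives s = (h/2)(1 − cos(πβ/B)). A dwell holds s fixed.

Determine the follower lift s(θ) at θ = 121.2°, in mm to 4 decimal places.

seg 1 [0°–115°] cycloidal, h=16: full span → s += 16 → s = 16.0000
seg 2 [115°–163.6°] uniform, h=15: θ=121.2° here. β=6.2, B=48.6. 15·6.2/48.6 = 1.9136 → s = 17.9136

17.9136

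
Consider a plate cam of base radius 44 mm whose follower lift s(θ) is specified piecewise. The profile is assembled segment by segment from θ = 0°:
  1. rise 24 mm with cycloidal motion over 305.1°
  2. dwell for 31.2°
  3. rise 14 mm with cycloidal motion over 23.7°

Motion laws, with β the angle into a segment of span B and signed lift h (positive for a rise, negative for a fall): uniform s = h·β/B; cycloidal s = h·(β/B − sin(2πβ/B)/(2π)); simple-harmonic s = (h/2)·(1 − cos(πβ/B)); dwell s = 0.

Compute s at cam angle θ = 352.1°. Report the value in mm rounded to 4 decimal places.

seg 1 [0°–305.1°] cycloidal, h=24: full span → s += 24 → s = 24.0000
seg 2 [305.1°–336.3°] dwell: s stays 24.0000
seg 3 [336.3°–360°] cycloidal, h=14: θ=352.1° here. β=15.8, B=23.7. 14·(0.6667 − sin(2π·0.6667)/(2π)) = 11.2630 → s = 35.2630

35.2630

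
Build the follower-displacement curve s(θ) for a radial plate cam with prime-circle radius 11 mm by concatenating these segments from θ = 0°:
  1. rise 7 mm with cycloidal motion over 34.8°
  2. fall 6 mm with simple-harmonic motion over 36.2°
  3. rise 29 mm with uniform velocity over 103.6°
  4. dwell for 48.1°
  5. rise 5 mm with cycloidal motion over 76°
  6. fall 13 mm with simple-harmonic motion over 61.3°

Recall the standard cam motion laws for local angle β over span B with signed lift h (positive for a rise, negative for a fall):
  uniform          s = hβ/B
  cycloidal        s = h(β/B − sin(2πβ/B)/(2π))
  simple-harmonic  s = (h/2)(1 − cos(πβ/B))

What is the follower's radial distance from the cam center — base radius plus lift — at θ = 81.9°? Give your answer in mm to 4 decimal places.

seg 1 [0°–34.8°] cycloidal, h=7: full span → s += 7 → s = 7.0000
seg 2 [34.8°–71°] simple-harmonic, h=-6: full span → s += -6 → s = 1.0000
seg 3 [71°–174.6°] uniform, h=29: θ=81.9° here. β=10.9, B=103.6. 29·10.9/103.6 = 3.0512 → s = 4.0512
radial distance = base radius + s = 11 + 4.0512 = 15.0512

15.0512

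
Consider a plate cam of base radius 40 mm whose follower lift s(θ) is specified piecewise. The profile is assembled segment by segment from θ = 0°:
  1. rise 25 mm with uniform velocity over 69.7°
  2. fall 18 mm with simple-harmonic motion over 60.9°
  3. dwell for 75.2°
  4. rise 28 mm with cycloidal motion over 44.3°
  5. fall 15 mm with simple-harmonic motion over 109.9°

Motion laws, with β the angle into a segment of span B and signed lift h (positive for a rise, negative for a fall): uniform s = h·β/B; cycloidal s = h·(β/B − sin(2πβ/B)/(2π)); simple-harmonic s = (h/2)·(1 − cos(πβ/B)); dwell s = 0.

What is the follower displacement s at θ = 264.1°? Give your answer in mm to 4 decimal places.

seg 1 [0°–69.7°] uniform, h=25: full span → s += 25 → s = 25.0000
seg 2 [69.7°–130.6°] simple-harmonic, h=-18: full span → s += -18 → s = 7.0000
seg 3 [130.6°–205.8°] dwell: s stays 7.0000
seg 4 [205.8°–250.1°] cycloidal, h=28: full span → s += 28 → s = 35.0000
seg 5 [250.1°–360°] simple-harmonic, h=-15: θ=264.1° here. β=14, B=109.9. -15/2·(1 − cos(π·0.1274)) = -0.5926 → s = 34.4074

34.4074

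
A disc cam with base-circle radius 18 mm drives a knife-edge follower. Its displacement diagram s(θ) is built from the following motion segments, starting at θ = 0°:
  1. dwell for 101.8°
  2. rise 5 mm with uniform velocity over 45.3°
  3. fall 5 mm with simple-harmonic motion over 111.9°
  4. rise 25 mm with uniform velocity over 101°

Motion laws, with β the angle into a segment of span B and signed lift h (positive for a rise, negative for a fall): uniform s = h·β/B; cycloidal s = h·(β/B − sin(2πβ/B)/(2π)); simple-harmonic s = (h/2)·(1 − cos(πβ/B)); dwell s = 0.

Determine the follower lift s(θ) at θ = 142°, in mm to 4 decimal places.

seg 1 [0°–101.8°] dwell: s stays 0.0000
seg 2 [101.8°–147.1°] uniform, h=5: θ=142° here. β=40.2, B=45.3. 5·40.2/45.3 = 4.4371 → s = 4.4371

4.4371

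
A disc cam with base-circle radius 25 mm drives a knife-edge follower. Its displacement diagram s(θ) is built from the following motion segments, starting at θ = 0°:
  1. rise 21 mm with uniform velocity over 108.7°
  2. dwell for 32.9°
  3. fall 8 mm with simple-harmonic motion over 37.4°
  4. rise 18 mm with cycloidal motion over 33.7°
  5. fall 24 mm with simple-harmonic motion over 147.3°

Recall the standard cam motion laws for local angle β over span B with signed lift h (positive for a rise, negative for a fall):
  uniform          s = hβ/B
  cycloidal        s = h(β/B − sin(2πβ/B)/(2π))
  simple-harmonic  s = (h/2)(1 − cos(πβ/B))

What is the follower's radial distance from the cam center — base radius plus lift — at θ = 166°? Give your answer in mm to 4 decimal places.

seg 1 [0°–108.7°] uniform, h=21: full span → s += 21 → s = 21.0000
seg 2 [108.7°–141.6°] dwell: s stays 21.0000
seg 3 [141.6°–179°] simple-harmonic, h=-8: θ=166° here. β=24.4, B=37.4. -8/2·(1 − cos(π·0.6524)) = -5.8429 → s = 15.1571
radial distance = base radius + s = 25 + 15.1571 = 40.1571

40.1571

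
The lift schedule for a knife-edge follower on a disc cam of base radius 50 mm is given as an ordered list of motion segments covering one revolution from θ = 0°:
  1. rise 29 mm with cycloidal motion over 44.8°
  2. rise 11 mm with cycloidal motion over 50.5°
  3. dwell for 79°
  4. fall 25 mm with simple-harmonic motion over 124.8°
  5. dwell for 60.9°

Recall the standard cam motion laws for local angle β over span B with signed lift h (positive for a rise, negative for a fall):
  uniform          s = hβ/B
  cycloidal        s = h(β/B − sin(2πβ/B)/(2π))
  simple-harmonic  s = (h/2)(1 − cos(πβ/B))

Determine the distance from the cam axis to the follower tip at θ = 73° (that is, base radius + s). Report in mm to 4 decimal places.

seg 1 [0°–44.8°] cycloidal, h=29: full span → s += 29 → s = 29.0000
seg 2 [44.8°–95.3°] cycloidal, h=11: θ=73° here. β=28.2, B=50.5. 11·(0.5584 − sin(2π·0.5584)/(2π)) = 6.7708 → s = 35.7708
radial distance = base radius + s = 50 + 35.7708 = 85.7708

85.7708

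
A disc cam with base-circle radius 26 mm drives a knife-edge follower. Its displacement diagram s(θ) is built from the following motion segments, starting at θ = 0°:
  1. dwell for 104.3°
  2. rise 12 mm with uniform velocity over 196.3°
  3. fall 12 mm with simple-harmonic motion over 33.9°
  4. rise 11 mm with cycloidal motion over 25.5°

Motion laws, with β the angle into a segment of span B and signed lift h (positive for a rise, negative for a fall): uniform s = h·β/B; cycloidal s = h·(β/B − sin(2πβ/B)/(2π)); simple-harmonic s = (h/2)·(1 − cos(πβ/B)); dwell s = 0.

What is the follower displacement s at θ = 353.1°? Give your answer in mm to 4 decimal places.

seg 1 [0°–104.3°] dwell: s stays 0.0000
seg 2 [104.3°–300.6°] uniform, h=12: full span → s += 12 → s = 12.0000
seg 3 [300.6°–334.5°] simple-harmonic, h=-12: full span → s += -12 → s = 0.0000
seg 4 [334.5°–360°] cycloidal, h=11: θ=353.1° here. β=18.6, B=25.5. 11·(0.7294 − sin(2π·0.7294)/(2π)) = 9.7596 → s = 9.7596

9.7596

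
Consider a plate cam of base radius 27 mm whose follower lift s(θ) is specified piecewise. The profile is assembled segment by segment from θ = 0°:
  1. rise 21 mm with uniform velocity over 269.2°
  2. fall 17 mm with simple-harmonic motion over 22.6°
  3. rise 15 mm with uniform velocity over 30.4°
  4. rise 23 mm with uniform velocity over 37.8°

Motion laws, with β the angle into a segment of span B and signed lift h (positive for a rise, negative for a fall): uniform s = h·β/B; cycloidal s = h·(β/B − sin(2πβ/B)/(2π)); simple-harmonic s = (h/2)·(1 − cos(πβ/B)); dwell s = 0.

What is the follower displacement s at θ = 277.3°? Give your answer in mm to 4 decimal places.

seg 1 [0°–269.2°] uniform, h=21: full span → s += 21 → s = 21.0000
seg 2 [269.2°–291.8°] simple-harmonic, h=-17: θ=277.3° here. β=8.1, B=22.6. -17/2·(1 − cos(π·0.3584)) = -4.8424 → s = 16.1576

16.1576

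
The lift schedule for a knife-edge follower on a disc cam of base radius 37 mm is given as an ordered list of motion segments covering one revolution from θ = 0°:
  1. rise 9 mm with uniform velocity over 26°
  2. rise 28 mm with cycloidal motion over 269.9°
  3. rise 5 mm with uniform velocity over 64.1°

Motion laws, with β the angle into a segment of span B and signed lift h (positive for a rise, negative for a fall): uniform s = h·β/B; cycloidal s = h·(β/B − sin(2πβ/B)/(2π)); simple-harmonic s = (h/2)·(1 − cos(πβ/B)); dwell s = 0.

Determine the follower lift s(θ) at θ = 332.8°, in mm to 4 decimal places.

seg 1 [0°–26°] uniform, h=9: full span → s += 9 → s = 9.0000
seg 2 [26°–295.9°] cycloidal, h=28: full span → s += 28 → s = 37.0000
seg 3 [295.9°–360°] uniform, h=5: θ=332.8° here. β=36.9, B=64.1. 5·36.9/64.1 = 2.8783 → s = 39.8783

39.8783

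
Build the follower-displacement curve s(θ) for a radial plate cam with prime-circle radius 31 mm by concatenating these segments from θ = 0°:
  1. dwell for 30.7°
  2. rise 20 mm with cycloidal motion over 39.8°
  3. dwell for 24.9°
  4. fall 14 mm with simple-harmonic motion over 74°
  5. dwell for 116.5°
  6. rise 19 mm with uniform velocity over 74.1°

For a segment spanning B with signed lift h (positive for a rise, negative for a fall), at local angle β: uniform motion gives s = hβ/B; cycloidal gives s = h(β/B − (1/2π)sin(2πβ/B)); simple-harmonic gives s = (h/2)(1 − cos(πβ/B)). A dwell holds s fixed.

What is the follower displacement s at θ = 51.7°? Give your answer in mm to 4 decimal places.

seg 1 [0°–30.7°] dwell: s stays 0.0000
seg 2 [30.7°–70.5°] cycloidal, h=20: θ=51.7° here. β=21, B=39.8. 20·(0.5276 − sin(2π·0.5276)/(2π)) = 11.1028 → s = 11.1028

11.1028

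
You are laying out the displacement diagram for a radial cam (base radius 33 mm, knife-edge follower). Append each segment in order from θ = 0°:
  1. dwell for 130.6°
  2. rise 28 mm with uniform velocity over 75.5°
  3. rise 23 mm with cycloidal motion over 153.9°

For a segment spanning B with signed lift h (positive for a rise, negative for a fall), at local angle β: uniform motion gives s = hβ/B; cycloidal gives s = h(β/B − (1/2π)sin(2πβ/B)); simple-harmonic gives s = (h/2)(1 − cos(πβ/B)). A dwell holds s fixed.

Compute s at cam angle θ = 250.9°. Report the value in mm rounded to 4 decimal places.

seg 1 [0°–130.6°] dwell: s stays 0.0000
seg 2 [130.6°–206.1°] uniform, h=28: full span → s += 28 → s = 28.0000
seg 3 [206.1°–360°] cycloidal, h=23: θ=250.9° here. β=44.8, B=153.9. 23·(0.2911 − sin(2π·0.2911)/(2π)) = 3.1561 → s = 31.1561

31.1561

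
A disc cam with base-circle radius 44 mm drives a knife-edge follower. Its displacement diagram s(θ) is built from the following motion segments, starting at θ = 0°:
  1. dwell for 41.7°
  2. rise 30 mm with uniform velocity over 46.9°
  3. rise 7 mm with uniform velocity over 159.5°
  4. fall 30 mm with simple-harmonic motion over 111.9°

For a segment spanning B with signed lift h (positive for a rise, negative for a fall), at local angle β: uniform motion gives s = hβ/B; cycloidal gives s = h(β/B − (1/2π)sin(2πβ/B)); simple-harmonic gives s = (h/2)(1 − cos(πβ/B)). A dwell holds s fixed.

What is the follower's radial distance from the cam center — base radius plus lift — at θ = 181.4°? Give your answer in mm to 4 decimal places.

seg 1 [0°–41.7°] dwell: s stays 0.0000
seg 2 [41.7°–88.6°] uniform, h=30: full span → s += 30 → s = 30.0000
seg 3 [88.6°–248.1°] uniform, h=7: θ=181.4° here. β=92.8, B=159.5. 7·92.8/159.5 = 4.0727 → s = 34.0727
radial distance = base radius + s = 44 + 34.0727 = 78.0727

78.0727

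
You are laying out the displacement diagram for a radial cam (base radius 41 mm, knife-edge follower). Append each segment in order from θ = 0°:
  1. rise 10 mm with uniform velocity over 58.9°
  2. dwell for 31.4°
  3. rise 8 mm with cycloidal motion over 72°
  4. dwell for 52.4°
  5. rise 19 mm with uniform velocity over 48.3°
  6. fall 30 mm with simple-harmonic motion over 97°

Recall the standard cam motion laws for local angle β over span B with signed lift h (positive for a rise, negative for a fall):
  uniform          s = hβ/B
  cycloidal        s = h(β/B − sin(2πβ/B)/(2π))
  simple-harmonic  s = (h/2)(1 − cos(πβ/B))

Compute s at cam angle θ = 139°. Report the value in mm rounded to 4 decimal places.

seg 1 [0°–58.9°] uniform, h=10: full span → s += 10 → s = 10.0000
seg 2 [58.9°–90.3°] dwell: s stays 10.0000
seg 3 [90.3°–162.3°] cycloidal, h=8: θ=139° here. β=48.7, B=72. 8·(0.6764 − sin(2π·0.6764)/(2π)) = 6.5506 → s = 16.5506

16.5506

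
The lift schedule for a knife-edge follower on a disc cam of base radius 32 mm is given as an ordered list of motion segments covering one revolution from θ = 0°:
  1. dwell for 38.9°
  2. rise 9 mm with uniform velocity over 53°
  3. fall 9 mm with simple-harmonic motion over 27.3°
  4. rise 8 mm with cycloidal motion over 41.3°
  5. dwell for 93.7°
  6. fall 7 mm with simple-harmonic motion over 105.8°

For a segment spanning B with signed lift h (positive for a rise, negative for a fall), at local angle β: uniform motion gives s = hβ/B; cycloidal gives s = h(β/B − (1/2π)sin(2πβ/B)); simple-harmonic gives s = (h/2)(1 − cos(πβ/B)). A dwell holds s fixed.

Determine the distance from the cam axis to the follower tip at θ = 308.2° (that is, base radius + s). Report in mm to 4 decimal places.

seg 1 [0°–38.9°] dwell: s stays 0.0000
seg 2 [38.9°–91.9°] uniform, h=9: full span → s += 9 → s = 9.0000
seg 3 [91.9°–119.2°] simple-harmonic, h=-9: full span → s += -9 → s = 0.0000
seg 4 [119.2°–160.5°] cycloidal, h=8: full span → s += 8 → s = 8.0000
seg 5 [160.5°–254.2°] dwell: s stays 8.0000
seg 6 [254.2°–360°] simple-harmonic, h=-7: θ=308.2° here. β=54, B=105.8. -7/2·(1 − cos(π·0.5104)) = -3.6143 → s = 4.3857
radial distance = base radius + s = 32 + 4.3857 = 36.3857

36.3857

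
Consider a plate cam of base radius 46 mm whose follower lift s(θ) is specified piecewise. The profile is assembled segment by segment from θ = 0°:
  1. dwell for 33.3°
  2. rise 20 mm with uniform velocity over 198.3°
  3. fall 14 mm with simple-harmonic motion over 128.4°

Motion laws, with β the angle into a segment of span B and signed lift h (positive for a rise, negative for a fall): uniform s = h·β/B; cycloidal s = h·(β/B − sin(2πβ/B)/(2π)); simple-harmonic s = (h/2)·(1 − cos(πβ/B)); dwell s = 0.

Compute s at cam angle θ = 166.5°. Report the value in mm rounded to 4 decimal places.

seg 1 [0°–33.3°] dwell: s stays 0.0000
seg 2 [33.3°–231.6°] uniform, h=20: θ=166.5° here. β=133.2, B=198.3. 20·133.2/198.3 = 13.4342 → s = 13.4342

13.4342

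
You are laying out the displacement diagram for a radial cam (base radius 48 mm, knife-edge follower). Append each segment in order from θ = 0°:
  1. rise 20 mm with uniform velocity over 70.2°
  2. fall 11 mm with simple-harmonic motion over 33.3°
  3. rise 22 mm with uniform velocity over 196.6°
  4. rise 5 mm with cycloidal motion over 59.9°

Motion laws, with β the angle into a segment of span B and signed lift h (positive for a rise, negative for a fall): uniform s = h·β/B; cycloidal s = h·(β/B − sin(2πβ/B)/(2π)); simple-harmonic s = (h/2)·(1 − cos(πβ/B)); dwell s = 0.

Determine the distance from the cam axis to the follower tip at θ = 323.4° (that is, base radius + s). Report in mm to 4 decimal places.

seg 1 [0°–70.2°] uniform, h=20: full span → s += 20 → s = 20.0000
seg 2 [70.2°–103.5°] simple-harmonic, h=-11: full span → s += -11 → s = 9.0000
seg 3 [103.5°–300.1°] uniform, h=22: full span → s += 22 → s = 31.0000
seg 4 [300.1°–360°] cycloidal, h=5: θ=323.4° here. β=23.3, B=59.9. 5·(0.3890 − sin(2π·0.3890)/(2π)) = 1.4337 → s = 32.4337
radial distance = base radius + s = 48 + 32.4337 = 80.4337

80.4337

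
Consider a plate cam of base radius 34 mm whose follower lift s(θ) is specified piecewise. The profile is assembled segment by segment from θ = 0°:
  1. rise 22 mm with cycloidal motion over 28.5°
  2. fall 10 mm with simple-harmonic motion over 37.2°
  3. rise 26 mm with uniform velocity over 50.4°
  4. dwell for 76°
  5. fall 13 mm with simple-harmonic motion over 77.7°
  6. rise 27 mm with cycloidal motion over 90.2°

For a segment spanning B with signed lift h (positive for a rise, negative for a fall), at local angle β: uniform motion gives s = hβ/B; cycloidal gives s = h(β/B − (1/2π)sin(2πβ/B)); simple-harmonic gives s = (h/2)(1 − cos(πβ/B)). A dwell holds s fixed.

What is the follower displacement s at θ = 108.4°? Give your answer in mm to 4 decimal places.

seg 1 [0°–28.5°] cycloidal, h=22: full span → s += 22 → s = 22.0000
seg 2 [28.5°–65.7°] simple-harmonic, h=-10: full span → s += -10 → s = 12.0000
seg 3 [65.7°–116.1°] uniform, h=26: θ=108.4° here. β=42.7, B=50.4. 26·42.7/50.4 = 22.0278 → s = 34.0278

34.0278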